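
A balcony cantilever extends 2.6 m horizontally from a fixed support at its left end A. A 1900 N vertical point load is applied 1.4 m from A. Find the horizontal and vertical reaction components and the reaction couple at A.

A_x = 0, A_y = 1900 N, M_A = 2660 N·m

ΣF_x = 0: A_x = 0.
ΣF_y = 0: A_y − 1900 = 0 → A_y = 1900 N.
ΣM about A: M_A − 1900·1.4 = 0 → M_A = 2660 N·m.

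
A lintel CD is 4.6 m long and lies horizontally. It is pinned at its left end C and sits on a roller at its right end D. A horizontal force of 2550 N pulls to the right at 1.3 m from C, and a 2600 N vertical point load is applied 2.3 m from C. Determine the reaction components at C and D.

C_x = -2550 N, C_y = 1300 N, D_y = 1300 N

Moments about C: D_y·4.6 − 2600·2.3 = 0 → D_y = 5980/4.6 = 1300 N.
ΣF_y = 0: C_y + 1300 − 2600 = 0 → C_y = 1300 N.
ΣF_x = 0: C_x + 2550 = 0 → C_x = -2550 N.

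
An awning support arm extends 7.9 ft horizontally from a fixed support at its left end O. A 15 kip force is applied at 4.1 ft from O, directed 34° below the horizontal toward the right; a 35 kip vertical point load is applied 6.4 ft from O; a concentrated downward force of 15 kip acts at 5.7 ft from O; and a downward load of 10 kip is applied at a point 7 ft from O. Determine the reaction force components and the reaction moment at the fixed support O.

O_x = -12.44 kip, O_y = 68.39 kip, M_O = 413.9 kip·ft

ΣF_x = 0: O_x + 15·cos34° = 0 → O_x = -12.44 kip.
ΣF_y = 0: O_y − 15·sin34° − 35 − 15 − 10 = 0 → O_y = 68.39 kip.
ΣM about O: M_O − 15·sin34°·4.1 − 35·6.4 − 15·5.7 − 10·7 = 0 → M_O = 413.9 kip·ft.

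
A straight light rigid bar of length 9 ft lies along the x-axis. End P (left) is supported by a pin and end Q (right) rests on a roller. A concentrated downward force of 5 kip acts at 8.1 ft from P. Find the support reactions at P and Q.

P_x = 0, P_y = 0.5000 kip, Q_y = 4.500 kip

Taking moments about P: Q_y·9 − 5·8.1 = 0 → Q_y = 40.5/9 = 4.500 kip.
ΣF_y = 0: P_y + 4.5 − 5 = 0 → P_y = 0.5000 kip.
ΣF_x = 0: no horizontal applied forces, so P_x = 0.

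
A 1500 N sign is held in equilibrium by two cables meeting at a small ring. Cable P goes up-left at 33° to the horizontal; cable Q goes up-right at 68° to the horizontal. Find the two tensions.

ΣF_x = 0: −T_P·cos33° + T_Q·cos68° = 0 → T_Q = 2.2388·T_P.
ΣF_y = 0: T_P·sin33° + T_Q·sin68° = 1500.
Substitute: T_P·(0.544639 + 2.2388·0.927184) = 1500 → T_P = 572.428 ≈ 572.4 N.
Then T_Q = 2.2388 × 572.428 = 1282 N.

T_P = 572.4 N, T_Q = 1282 N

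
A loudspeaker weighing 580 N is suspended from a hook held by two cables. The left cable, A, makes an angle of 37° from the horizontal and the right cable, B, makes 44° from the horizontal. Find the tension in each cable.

T_A = 422.4 N, T_B = 469.0 N

ΣF_x = 0: −T_A·cos37° + T_B·cos44° = 0 → T_B = 1.11023·T_A.
ΣF_y = 0: T_A·sin37° + T_B·sin44° = 580.
Substitute: T_A·(0.601815 + 1.11023·0.694658) = 580 → T_A = 422.419 ≈ 422.4 N.
Then T_B = 1.11023 × 422.419 = 469.0 N.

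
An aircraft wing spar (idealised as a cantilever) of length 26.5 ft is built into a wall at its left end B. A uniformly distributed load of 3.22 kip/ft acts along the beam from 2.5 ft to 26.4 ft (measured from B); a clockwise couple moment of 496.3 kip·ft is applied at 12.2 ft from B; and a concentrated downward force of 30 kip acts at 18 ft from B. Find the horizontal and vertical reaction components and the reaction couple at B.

Resultant of the distributed load: 3.22 × 23.9 = 76.958 kip at 14.45 ft from B.
ΣF_x = 0: B_x = 0.
ΣF_y = 0: B_y − 3.22·23.9 − 30 = 0 → B_y = 107.0 kip.
ΣM about B: M_B − (3.22·23.9)·14.45 − 496.3 − 30·18 = 0 → M_B = 2148 kip·ft.

B_x = 0, B_y = 107.0 kip, M_B = 2148 kip·ft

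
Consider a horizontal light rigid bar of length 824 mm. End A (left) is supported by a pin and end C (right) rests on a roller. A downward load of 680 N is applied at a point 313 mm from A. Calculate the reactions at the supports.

A_x = 0, A_y = 421.7 N, C_y = 258.3 N

ΣM about A: C_y·824 − 680·313 = 0 → C_y = 212840/824 = 258.301 ≈ 258.3 N.
ΣF_y = 0: A_y + 258.301 − 680 = 0 → A_y = 421.7 N.
ΣF_x = 0: no horizontal applied forces, so A_x = 0.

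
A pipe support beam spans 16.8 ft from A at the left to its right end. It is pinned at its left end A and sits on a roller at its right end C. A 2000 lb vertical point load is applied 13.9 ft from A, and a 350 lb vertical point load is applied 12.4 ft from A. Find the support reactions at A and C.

Taking moments about A: C_y·16.8 − 2000·13.9 − 350·12.4 = 0 → C_y = 32140/16.8 = 1913.1 ≈ 1913 lb.
ΣF_y = 0: A_y + 1913.1 − 2000 − 350 = 0 → A_y = 436.9 lb.
ΣF_x = 0: no horizontal applied forces, so A_x = 0.

A_x = 0, A_y = 436.9 lb, C_y = 1913 lb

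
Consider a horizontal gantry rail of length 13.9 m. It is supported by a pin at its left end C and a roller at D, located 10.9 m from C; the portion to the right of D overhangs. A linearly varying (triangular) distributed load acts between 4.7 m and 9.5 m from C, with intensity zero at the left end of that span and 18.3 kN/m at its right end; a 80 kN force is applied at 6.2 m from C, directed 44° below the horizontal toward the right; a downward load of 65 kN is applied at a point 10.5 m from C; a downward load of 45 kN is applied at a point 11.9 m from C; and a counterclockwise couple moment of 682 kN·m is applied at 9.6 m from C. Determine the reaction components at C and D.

Resultant of the triangular load: ½ × 18.3 × 4.8 = 43.92 kN, acting at 7.9 m from C (one-third of the span from the peak).
ΣM about C: D_y·10.9 − (½·18.3·4.8)·7.9 − 80·sin44°·6.2 − 65·10.5 − 45·11.9 + 682 = 0 → D_y = 1227.52/10.9 = 112.617 ≈ 112.6 kN.
ΣF_y = 0: C_y + 112.617 − ½·18.3·4.8 − 80·sin44° − 65 − 45 = 0 → C_y = 96.88 kN.
ΣF_x = 0: C_x + 80·cos44° = 0 → C_x = -57.55 kN.

C_x = -57.55 kN, C_y = 96.88 kN, D_y = 112.6 kN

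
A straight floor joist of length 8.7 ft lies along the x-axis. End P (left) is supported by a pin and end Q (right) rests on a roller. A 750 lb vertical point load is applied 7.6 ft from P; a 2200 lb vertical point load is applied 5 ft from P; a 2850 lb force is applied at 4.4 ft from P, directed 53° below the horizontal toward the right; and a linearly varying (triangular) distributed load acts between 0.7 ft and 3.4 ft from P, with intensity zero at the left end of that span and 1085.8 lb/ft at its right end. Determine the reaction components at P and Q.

Resultant of the triangular load: ½ × 1085.8 × 2.7 = 1465.83 lb, acting at 2.5 ft from P (one-third of the span from the peak).
ΣM about P: Q_y·8.7 − 750·7.6 − 2200·5 − 2850·sin53°·4.4 − (½·1085.8·2.7)·2.5 = 0 → Q_y = 30379.5/8.7 = 3491.9 ≈ 3492 lb.
ΣF_y = 0: P_y + 3491.9 − 750 − 2200 − 2850·sin53° − ½·1085.8·2.7 = 0 → P_y = 3200 lb.
ΣF_x = 0: P_x + 2850·cos53° = 0 → P_x = -1715 lb.

P_x = -1715 lb, P_y = 3200 lb, Q_y = 3492 lb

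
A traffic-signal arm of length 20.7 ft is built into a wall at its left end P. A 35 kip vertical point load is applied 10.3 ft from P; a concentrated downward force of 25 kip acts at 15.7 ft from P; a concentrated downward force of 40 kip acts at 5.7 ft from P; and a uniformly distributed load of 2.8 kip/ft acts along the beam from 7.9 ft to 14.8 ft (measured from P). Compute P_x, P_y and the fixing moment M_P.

Resultant of the distributed load: 2.8 × 6.9 = 19.32 kip at 11.35 ft from P.
ΣF_x = 0: P_x = 0.
ΣF_y = 0: P_y − 35 − 25 − 40 − 2.8·6.9 = 0 → P_y = 119.3 kip.
ΣM about P: M_P − 35·10.3 − 25·15.7 − 40·5.7 − (2.8·6.9)·11.35 = 0 → M_P = 1200 kip·ft.

P_x = 0, P_y = 119.3 kip, M_P = 1200 kip·ft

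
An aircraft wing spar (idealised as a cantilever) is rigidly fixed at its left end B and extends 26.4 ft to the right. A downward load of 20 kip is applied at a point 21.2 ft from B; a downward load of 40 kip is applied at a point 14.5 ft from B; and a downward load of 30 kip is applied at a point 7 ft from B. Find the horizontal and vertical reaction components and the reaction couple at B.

B_x = 0, B_y = 90.00 kip, M_B = 1214 kip·ft

ΣF_x = 0: B_x = 0.
ΣF_y = 0: B_y − 20 − 40 − 30 = 0 → B_y = 90.00 kip.
ΣM about B: M_B − 20·21.2 − 40·14.5 − 30·7 = 0 → M_B = 1214 kip·ft.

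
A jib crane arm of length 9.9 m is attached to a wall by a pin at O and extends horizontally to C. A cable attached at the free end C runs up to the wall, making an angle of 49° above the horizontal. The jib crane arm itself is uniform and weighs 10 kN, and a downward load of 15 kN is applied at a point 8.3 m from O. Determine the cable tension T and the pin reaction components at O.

T = 23.29 kN, O_x = 15.28 kN, O_y = 7.424 kN

ΣM about O: T·sin49°·9.9 − 10·4.95 − 15·8.3 = 0 → T = 174/(9.9·0.75471) = 23.2881 ≈ 23.29 kN.
ΣF_x = 0: O_x − T·cos49° = 0 → O_x = 23.2881 × 0.656059 = 15.28 kN.
ΣF_y = 0: O_y + T·sin49° − 10 − 15 = 0 → O_y = 25 − 23.2881 × 0.75471 = 7.424 kN.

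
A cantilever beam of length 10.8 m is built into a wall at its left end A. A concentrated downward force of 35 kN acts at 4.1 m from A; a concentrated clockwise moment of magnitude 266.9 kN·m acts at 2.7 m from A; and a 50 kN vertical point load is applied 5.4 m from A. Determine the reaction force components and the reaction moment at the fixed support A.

ΣF_x = 0: A_x = 0.
ΣF_y = 0: A_y − 35 − 50 = 0 → A_y = 85.00 kN.
ΣM about A: M_A − 35·4.1 − 266.9 − 50·5.4 = 0 → M_A = 680.4 kN·m.

A_x = 0, A_y = 85.00 kN, M_A = 680.4 kN·m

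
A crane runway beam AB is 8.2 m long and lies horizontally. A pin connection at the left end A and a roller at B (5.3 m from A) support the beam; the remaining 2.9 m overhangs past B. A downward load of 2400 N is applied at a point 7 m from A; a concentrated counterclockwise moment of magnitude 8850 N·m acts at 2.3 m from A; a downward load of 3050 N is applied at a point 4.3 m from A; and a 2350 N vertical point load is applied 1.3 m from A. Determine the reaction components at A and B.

ΣM about A: B_y·5.3 − 2400·7 + 8850 − 3050·4.3 − 2350·1.3 = 0 → B_y = 24120/5.3 = 4550.94 ≈ 4551 N.
ΣF_y = 0: A_y + 4550.94 − 2400 − 3050 − 2350 = 0 → A_y = 3249 N.
ΣF_x = 0: no horizontal applied forces, so A_x = 0.

A_x = 0, A_y = 3249 N, B_y = 4551 N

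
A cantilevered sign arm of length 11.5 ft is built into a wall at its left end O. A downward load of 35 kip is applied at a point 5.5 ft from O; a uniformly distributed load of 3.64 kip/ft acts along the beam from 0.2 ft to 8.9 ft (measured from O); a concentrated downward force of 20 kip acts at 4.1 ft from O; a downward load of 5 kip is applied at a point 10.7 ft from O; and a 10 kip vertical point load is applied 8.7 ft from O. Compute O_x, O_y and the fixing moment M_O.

Resultant of the distributed load: 3.64 × 8.7 = 31.668 kip at 4.55 ft from O.
ΣF_x = 0: O_x = 0.
ΣF_y = 0: O_y − 35 − 3.64·8.7 − 20 − 5 − 10 = 0 → O_y = 101.7 kip.
ΣM about O: M_O − 35·5.5 − (3.64·8.7)·4.55 − 20·4.1 − 5·10.7 − 10·8.7 = 0 → M_O = 559.1 kip·ft.

O_x = 0, O_y = 101.7 kip, M_O = 559.1 kip·ft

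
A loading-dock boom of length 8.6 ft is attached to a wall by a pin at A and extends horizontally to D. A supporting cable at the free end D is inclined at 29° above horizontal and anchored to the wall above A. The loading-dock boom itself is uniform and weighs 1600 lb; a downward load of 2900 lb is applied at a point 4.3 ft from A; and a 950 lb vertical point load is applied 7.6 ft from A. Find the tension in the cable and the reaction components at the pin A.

ΣM about A: T·sin29°·8.6 − 1600·4.3 − 2900·4.3 − 950·7.6 = 0 → T = 26570/(8.6·0.48481) = 6372.67 ≈ 6373 lb.
ΣF_x = 0: A_x − T·cos29° = 0 → A_x = 6372.67 × 0.87462 = 5574 lb.
ΣF_y = 0: A_y + T·sin29° − 1600 − 2900 − 950 = 0 → A_y = 5450 − 6372.67 × 0.48481 = 2360 lb.

T = 6373 lb, A_x = 5574 lb, A_y = 2360 lb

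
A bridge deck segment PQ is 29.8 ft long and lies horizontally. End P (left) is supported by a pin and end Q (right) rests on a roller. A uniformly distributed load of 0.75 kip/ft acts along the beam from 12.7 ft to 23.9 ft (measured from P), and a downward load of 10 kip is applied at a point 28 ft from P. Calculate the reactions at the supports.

P_x = 0, P_y = 3.846 kip, Q_y = 14.55 kip

Resultant of the distributed load: 0.75 × 11.2 = 8.4 kip at 18.3 ft from P.
ΣM about P: Q_y·29.8 − (0.75·11.2)·18.3 − 10·28 = 0 → Q_y = 433.72/29.8 = 14.5544 ≈ 14.55 kip.
ΣF_y = 0: P_y + 14.5544 − 0.75·11.2 − 10 = 0 → P_y = 3.846 kip.
ΣF_x = 0: no horizontal applied forces, so P_x = 0.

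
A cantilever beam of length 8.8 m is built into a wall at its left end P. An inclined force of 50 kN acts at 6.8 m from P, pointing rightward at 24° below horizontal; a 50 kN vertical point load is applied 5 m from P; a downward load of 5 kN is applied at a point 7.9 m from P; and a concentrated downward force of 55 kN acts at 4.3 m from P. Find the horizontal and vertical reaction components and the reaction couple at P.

ΣF_x = 0: P_x + 50·cos24° = 0 → P_x = -45.68 kN.
ΣF_y = 0: P_y − 50·sin24° − 50 − 5 − 55 = 0 → P_y = 130.3 kN.
ΣM about P: M_P − 50·sin24°·6.8 − 50·5 − 5·7.9 − 55·4.3 = 0 → M_P = 664.3 kN·m.

P_x = -45.68 kN, P_y = 130.3 kN, M_P = 664.3 kN·m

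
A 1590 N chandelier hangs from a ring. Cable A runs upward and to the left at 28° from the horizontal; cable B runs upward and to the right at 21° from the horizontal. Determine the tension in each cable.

T_A = 1967 N, T_B = 1860 N

ΣF_x = 0: −T_A·cos28° + T_B·cos21° = 0 → T_B = 0.945765·T_A.
ΣF_y = 0: T_A·sin28° + T_B·sin21° = 1590.
Substitute: T_A·(0.469472 + 0.945765·0.358368) = 1590 → T_A = 1966.84 ≈ 1967 N.
Then T_B = 0.945765 × 1966.84 = 1860 N.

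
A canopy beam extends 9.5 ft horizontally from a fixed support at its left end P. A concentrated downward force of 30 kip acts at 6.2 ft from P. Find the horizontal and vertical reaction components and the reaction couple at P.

ΣF_x = 0: P_x = 0.
ΣF_y = 0: P_y − 30 = 0 → P_y = 30.00 kip.
ΣM about P: M_P − 30·6.2 = 0 → M_P = 186.0 kip·ft.

P_x = 0, P_y = 30.00 kip, M_P = 186.0 kip·ft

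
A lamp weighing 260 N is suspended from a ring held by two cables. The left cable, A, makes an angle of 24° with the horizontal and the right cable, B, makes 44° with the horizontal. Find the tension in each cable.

T_A = 201.7 N, T_B = 256.2 N

ΣF_x = 0: −T_A·cos24° + T_B·cos44° = 0 → T_B = 1.26998·T_A.
ΣF_y = 0: T_A·sin24° + T_B·sin44° = 260.
Substitute: T_A·(0.406737 + 1.26998·0.694658) = 260 → T_A = 201.716 ≈ 201.7 N.
Then T_B = 1.26998 × 201.716 = 256.2 N.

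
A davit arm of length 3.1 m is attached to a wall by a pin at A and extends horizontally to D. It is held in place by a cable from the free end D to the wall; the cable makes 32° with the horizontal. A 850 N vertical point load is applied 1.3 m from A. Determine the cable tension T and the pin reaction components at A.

T = 672.7 N, A_x = 570.4 N, A_y = 493.5 N

ΣM about A: T·sin32°·3.1 − 850·1.3 = 0 → T = 1105/(3.1·0.529919) = 672.653 ≈ 672.7 N.
ΣF_x = 0: A_x − T·cos32° = 0 → A_x = 672.653 × 0.848048 = 570.4 N.
ΣF_y = 0: A_y + T·sin32° − 850 = 0 → A_y = 850 − 672.653 × 0.529919 = 493.5 N.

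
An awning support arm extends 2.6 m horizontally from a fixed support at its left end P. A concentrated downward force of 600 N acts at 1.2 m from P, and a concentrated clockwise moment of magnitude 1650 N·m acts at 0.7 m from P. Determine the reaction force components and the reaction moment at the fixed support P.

ΣF_x = 0: P_x = 0.
ΣF_y = 0: P_y − 600 = 0 → P_y = 600.0 N.
ΣM about P: M_P − 600·1.2 − 1650 = 0 → M_P = 2370 N·m.

P_x = 0, P_y = 600.0 N, M_P = 2370 N·m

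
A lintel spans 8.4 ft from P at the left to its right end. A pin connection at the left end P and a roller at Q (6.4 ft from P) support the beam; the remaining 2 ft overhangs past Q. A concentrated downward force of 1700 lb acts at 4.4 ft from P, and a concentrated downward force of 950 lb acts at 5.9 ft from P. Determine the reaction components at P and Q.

P_x = 0, P_y = 605.5 lb, Q_y = 2045 lb

Moments about P: Q_y·6.4 − 1700·4.4 − 950·5.9 = 0 → Q_y = 13085/6.4 = 2044.53 ≈ 2045 lb.
ΣF_y = 0: P_y + 2044.53 − 1700 − 950 = 0 → P_y = 605.5 lb.
ΣF_x = 0: no horizontal applied forces, so P_x = 0.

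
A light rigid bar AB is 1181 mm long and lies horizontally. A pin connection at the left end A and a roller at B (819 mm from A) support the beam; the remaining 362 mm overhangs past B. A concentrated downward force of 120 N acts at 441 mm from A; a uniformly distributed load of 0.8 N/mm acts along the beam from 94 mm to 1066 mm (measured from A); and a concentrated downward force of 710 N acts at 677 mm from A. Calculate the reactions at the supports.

Resultant of the distributed load: 0.8 × 972 = 777.6 N at 580 mm from A.
Taking moments about A: B_y·819 − 120·441 − (0.8·972)·580 − 710·677 = 0 → B_y = 984598/819 = 1202.2 ≈ 1202 N.
ΣF_y = 0: A_y + 1202.2 − 120 − 0.8·972 − 710 = 0 → A_y = 405.4 N.
ΣF_x = 0: no horizontal applied forces, so A_x = 0.

A_x = 0, A_y = 405.4 N, B_y = 1202 N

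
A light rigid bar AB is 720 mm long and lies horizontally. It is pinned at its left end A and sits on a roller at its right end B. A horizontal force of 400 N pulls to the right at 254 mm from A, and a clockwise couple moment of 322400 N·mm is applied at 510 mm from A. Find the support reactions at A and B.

Taking moments about A: B_y·720 − 322400 = 0 → B_y = 322400/720 = 447.778 ≈ 447.8 N.
ΣF_y = 0: A_y + 447.778  = 0 → A_y = -447.8 N.
ΣF_x = 0: A_x + 400 = 0 → A_x = -400.0 N.

A_x = -400.0 N, A_y = -447.8 N, B_y = 447.8 N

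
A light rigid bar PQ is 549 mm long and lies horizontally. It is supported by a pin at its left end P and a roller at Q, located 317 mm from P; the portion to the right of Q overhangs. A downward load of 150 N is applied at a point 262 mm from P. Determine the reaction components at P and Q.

Taking moments about P: Q_y·317 − 150·262 = 0 → Q_y = 39300/317 = 123.975 ≈ 124.0 N.
ΣF_y = 0: P_y + 123.975 − 150 = 0 → P_y = 26.03 N.
ΣF_x = 0: no horizontal applied forces, so P_x = 0.

P_x = 0, P_y = 26.03 N, Q_y = 124.0 N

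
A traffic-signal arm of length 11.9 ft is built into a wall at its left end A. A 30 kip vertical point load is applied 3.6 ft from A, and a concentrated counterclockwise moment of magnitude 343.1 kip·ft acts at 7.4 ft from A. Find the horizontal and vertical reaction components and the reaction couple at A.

A_x = 0, A_y = 30.00 kip, M_A = -235.1 kip·ft

ΣF_x = 0: A_x = 0.
ΣF_y = 0: A_y − 30 = 0 → A_y = 30.00 kip.
ΣM about A: M_A − 30·3.6 + 343.1 = 0 → M_A = -235.1 kip·ft.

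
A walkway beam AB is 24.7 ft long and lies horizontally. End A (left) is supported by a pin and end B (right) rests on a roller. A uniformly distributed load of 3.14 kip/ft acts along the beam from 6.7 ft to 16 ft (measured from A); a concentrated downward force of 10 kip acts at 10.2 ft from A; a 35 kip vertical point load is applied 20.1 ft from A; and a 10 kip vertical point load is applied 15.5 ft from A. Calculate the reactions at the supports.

A_x = 0, A_y = 31.90 kip, B_y = 52.31 kip

Resultant of the distributed load: 3.14 × 9.3 = 29.202 kip at 11.35 ft from A.
Taking moments about A: B_y·24.7 − (3.14·9.3)·11.35 − 10·10.2 − 35·20.1 − 10·15.5 = 0 → B_y = 1291.9427/24.7 = 52.3054 ≈ 52.31 kip.
ΣF_y = 0: A_y + 52.3054 − 3.14·9.3 − 10 − 35 − 10 = 0 → A_y = 31.90 kip.
ΣF_x = 0: no horizontal applied forces, so A_x = 0.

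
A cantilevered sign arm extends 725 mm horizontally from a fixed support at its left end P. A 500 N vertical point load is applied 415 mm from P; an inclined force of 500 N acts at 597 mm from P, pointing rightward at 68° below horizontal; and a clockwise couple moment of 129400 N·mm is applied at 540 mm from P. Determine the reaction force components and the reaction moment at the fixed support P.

ΣF_x = 0: P_x + 500·cos68° = 0 → P_x = -187.3 N.
ΣF_y = 0: P_y − 500 − 500·sin68° = 0 → P_y = 963.6 N.
ΣM about P: M_P − 500·415 − 500·sin68°·597 − 129400 = 0 → M_P = 613700 N·mm.

P_x = -187.3 N, P_y = 963.6 N, M_P = 613700 N·mm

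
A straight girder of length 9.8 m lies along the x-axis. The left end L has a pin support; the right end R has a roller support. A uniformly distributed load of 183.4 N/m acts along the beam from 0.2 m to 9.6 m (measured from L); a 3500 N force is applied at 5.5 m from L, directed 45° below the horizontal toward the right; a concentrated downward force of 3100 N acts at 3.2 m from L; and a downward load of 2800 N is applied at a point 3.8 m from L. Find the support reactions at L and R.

Resultant of the distributed load: 183.4 × 9.4 = 1723.96 N at 4.9 m from L.
Taking moments about L: R_y·9.8 − (183.4·9.4)·4.9 − 3500·sin45°·5.5 − 3100·3.2 − 2800·3.8 = 0 → R_y = 42619.2/9.8 = 4348.9 ≈ 4349 N.
ΣF_y = 0: L_y + 4348.9 − 183.4·9.4 − 3500·sin45° − 3100 − 2800 = 0 → L_y = 5750 N.
ΣF_x = 0: L_x + 3500·cos45° = 0 → L_x = -2475 N.

L_x = -2475 N, L_y = 5750 N, R_y = 4349 N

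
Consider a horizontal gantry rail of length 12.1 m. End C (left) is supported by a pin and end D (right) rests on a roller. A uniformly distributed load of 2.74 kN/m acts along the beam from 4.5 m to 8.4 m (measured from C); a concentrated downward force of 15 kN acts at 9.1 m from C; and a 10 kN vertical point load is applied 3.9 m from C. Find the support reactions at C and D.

C_x = 0, C_y = 15.49 kN, D_y = 20.20 kN

Resultant of the distributed load: 2.74 × 3.9 = 10.686 kN at 6.45 m from C.
Taking moments about C: D_y·12.1 − (2.74·3.9)·6.45 − 15·9.1 − 10·3.9 = 0 → D_y = 244.4247/12.1 = 20.2004 ≈ 20.20 kN.
ΣF_y = 0: C_y + 20.2004 − 2.74·3.9 − 15 − 10 = 0 → C_y = 15.49 kN.
ΣF_x = 0: no horizontal applied forces, so C_x = 0.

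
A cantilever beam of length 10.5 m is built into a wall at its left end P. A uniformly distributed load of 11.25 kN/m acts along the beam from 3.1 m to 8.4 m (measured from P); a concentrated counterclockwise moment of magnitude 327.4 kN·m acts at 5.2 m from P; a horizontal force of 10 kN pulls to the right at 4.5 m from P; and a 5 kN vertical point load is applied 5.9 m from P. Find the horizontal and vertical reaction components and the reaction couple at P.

P_x = -10.00 kN, P_y = 64.62 kN, M_P = 44.94 kN·m

Resultant of the distributed load: 11.25 × 5.3 = 59.625 kN at 5.75 m from P.
ΣF_x = 0: P_x + 10 = 0 → P_x = -10.00 kN.
ΣF_y = 0: P_y − 11.25·5.3 − 5 = 0 → P_y = 64.62 kN.
ΣM about P: M_P − (11.25·5.3)·5.75 + 327.4 − 5·5.9 = 0 → M_P = 44.94 kN·m.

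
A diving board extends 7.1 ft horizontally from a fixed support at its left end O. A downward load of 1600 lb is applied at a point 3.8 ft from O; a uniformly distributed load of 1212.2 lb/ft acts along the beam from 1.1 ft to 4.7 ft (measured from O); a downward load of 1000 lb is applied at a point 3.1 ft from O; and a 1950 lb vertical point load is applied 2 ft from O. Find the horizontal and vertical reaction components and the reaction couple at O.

O_x = 0, O_y = 8914 lb, M_O = 25740 lb·ft

Resultant of the distributed load: 1212.2 × 3.6 = 4363.92 lb at 2.9 ft from O.
ΣF_x = 0: O_x = 0.
ΣF_y = 0: O_y − 1600 − 1212.2·3.6 − 1000 − 1950 = 0 → O_y = 8914 lb.
ΣM about O: M_O − 1600·3.8 − (1212.2·3.6)·2.9 − 1000·3.1 − 1950·2 = 0 → M_O = 25740 lb·ft.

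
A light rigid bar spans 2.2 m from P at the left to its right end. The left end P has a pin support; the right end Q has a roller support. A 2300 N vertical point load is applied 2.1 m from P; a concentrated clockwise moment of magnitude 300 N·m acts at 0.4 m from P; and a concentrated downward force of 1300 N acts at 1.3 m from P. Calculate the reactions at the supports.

P_x = 0, P_y = 500.0 N, Q_y = 3100 N

ΣM about P: Q_y·2.2 − 2300·2.1 − 300 − 1300·1.3 = 0 → Q_y = 6820/2.2 = 3100 N.
ΣF_y = 0: P_y + 3100 − 2300 − 1300 = 0 → P_y = 500.0 N.
ΣF_x = 0: no horizontal applied forces, so P_x = 0.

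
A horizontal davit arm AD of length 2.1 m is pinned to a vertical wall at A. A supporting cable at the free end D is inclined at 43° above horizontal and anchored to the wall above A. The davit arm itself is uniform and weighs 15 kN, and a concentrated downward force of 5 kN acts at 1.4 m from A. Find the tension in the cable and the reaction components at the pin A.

T = 15.88 kN, A_x = 11.62 kN, A_y = 9.167 kN

ΣM about A: T·sin43°·2.1 − 15·1.05 − 5·1.4 = 0 → T = 22.75/(2.1·0.681998) = 15.8847 ≈ 15.88 kN.
ΣF_x = 0: A_x − T·cos43° = 0 → A_x = 15.8847 × 0.731354 = 11.62 kN.
ΣF_y = 0: A_y + T·sin43° − 15 − 5 = 0 → A_y = 20 − 15.8847 × 0.681998 = 9.167 kN.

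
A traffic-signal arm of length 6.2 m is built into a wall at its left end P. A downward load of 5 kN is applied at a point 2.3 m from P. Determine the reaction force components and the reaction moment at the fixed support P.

ΣF_x = 0: P_x = 0.
ΣF_y = 0: P_y − 5 = 0 → P_y = 5.000 kN.
ΣM about P: M_P − 5·2.3 = 0 → M_P = 11.50 kN·m.

P_x = 0, P_y = 5.000 kN, M_P = 11.50 kN·m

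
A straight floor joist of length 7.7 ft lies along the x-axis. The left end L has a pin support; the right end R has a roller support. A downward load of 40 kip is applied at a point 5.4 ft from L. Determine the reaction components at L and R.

Taking moments about L: R_y·7.7 − 40·5.4 = 0 → R_y = 216/7.7 = 28.0519 ≈ 28.05 kip.
ΣF_y = 0: L_y + 28.0519 − 40 = 0 → L_y = 11.95 kip.
ΣF_x = 0: no horizontal applied forces, so L_x = 0.

L_x = 0, L_y = 11.95 kip, R_y = 28.05 kip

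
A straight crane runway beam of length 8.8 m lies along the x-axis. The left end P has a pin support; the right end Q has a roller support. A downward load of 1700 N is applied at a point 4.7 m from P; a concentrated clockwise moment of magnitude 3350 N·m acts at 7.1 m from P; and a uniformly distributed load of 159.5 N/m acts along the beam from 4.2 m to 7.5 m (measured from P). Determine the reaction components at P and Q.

P_x = 0, P_y = 587.8 N, Q_y = 1639 N

Resultant of the distributed load: 159.5 × 3.3 = 526.35 N at 5.85 m from P.
Moments about P: Q_y·8.8 − 1700·4.7 − 3350 − (159.5·3.3)·5.85 = 0 → Q_y = 14419.1475/8.8 = 1638.54 ≈ 1639 N.
ΣF_y = 0: P_y + 1638.54 − 1700 − 159.5·3.3 = 0 → P_y = 587.8 N.
ΣF_x = 0: no horizontal applied forces, so P_x = 0.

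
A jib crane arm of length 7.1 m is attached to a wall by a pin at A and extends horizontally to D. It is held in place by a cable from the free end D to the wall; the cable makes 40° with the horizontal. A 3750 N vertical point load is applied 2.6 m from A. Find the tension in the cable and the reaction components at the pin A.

T = 2136 N, A_x = 1637 N, A_y = 2377 N

ΣM about A: T·sin40°·7.1 − 3750·2.6 = 0 → T = 9750/(7.1·0.642788) = 2136.38 ≈ 2136 N.
ΣF_x = 0: A_x − T·cos40° = 0 → A_x = 2136.38 × 0.766044 = 1637 N.
ΣF_y = 0: A_y + T·sin40° − 3750 = 0 → A_y = 3750 − 2136.38 × 0.642788 = 2377 N.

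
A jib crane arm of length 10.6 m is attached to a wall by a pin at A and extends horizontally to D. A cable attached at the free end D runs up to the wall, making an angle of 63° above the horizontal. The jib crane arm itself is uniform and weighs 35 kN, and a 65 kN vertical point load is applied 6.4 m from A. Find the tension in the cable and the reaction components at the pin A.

ΣM about A: T·sin63°·10.6 − 35·5.3 − 65·6.4 = 0 → T = 601.5/(10.6·0.891007) = 63.6867 ≈ 63.69 kN.
ΣF_x = 0: A_x − T·cos63° = 0 → A_x = 63.6867 × 0.45399 = 28.91 kN.
ΣF_y = 0: A_y + T·sin63° − 35 − 65 = 0 → A_y = 100 − 63.6867 × 0.891007 = 43.25 kN.

T = 63.69 kN, A_x = 28.91 kN, A_y = 43.25 kN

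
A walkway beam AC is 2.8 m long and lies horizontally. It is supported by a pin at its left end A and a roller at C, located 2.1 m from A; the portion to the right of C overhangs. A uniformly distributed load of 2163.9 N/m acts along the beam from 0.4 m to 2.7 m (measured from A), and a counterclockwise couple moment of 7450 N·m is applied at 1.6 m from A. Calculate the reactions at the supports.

Resultant of the distributed load: 2163.9 × 2.3 = 4976.97 N at 1.55 m from A.
Taking moments about A: C_y·2.1 − (2163.9·2.3)·1.55 + 7450 = 0 → C_y = 264.3035/2.1 = 125.859 ≈ 125.9 N.
ΣF_y = 0: A_y + 125.859 − 2163.9·2.3 = 0 → A_y = 4851 N.
ΣF_x = 0: no horizontal applied forces, so A_x = 0.

A_x = 0, A_y = 4851 N, C_y = 125.9 N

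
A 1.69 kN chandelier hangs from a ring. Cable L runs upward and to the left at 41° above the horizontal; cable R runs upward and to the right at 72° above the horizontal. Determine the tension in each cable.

T_L = 0.5673 kN, T_R = 1.386 kN

ΣF_x = 0: −T_L·cos41° + T_R·cos72° = 0 → T_R = 2.44229·T_L.
ΣF_y = 0: T_L·sin41° + T_R·sin72° = 1.69.
Substitute: T_L·(0.656059 + 2.44229·0.951057) = 1.69 → T_L = 0.56734 ≈ 0.5673 kN.
Then T_R = 2.44229 × 0.56734 = 1.386 kN.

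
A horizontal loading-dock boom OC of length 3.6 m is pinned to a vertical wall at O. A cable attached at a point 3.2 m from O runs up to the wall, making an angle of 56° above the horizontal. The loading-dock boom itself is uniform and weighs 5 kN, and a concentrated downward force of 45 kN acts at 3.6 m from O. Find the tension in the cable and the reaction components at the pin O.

T = 64.46 kN, O_x = 36.04 kN, O_y = -3.437 kN

ΣM about O: T·sin56°·3.2 − 5·1.8 − 45·3.6 = 0 → T = 171/(3.2·0.829038) = 64.4572 ≈ 64.46 kN.
ΣF_x = 0: O_x − T·cos56° = 0 → O_x = 64.4572 × 0.559193 = 36.04 kN.
ΣF_y = 0: O_y + T·sin56° − 5 − 45 = 0 → O_y = 50 − 64.4572 × 0.829038 = -3.437 kN.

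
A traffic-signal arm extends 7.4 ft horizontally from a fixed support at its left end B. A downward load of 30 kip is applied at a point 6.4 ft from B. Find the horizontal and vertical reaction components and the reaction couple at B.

B_x = 0, B_y = 30.00 kip, M_B = 192.0 kip·ft

ΣF_x = 0: B_x = 0.
ΣF_y = 0: B_y − 30 = 0 → B_y = 30.00 kip.
ΣM about B: M_B − 30·6.4 = 0 → M_B = 192.0 kip·ft.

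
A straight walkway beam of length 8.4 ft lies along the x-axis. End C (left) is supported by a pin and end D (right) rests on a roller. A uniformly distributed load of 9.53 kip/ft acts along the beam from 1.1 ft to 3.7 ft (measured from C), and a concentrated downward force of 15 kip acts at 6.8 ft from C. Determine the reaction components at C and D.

Resultant of the distributed load: 9.53 × 2.6 = 24.778 kip at 2.4 ft from C.
ΣM about C: D_y·8.4 − (9.53·2.6)·2.4 − 15·6.8 = 0 → D_y = 161.4672/8.4 = 19.2223 ≈ 19.22 kip.
ΣF_y = 0: C_y + 19.2223 − 9.53·2.6 − 15 = 0 → C_y = 20.56 kip.
ΣF_x = 0: no horizontal applied forces, so C_x = 0.

C_x = 0, C_y = 20.56 kip, D_y = 19.22 kip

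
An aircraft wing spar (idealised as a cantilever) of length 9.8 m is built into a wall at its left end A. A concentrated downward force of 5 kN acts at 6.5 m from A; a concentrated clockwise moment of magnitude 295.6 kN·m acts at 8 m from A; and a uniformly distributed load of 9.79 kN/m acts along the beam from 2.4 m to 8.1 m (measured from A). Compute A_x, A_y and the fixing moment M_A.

A_x = 0, A_y = 60.80 kN, M_A = 621.1 kN·m

Resultant of the distributed load: 9.79 × 5.7 = 55.803 kN at 5.25 m from A.
ΣF_x = 0: A_x = 0.
ΣF_y = 0: A_y − 5 − 9.79·5.7 = 0 → A_y = 60.80 kN.
ΣM about A: M_A − 5·6.5 − 295.6 − (9.79·5.7)·5.25 = 0 → M_A = 621.1 kN·m.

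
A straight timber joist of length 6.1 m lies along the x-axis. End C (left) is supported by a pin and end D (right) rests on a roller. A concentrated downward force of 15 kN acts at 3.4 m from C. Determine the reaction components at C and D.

Taking moments about C: D_y·6.1 − 15·3.4 = 0 → D_y = 51/6.1 = 8.36066 ≈ 8.361 kN.
ΣF_y = 0: C_y + 8.36066 − 15 = 0 → C_y = 6.639 kN.
ΣF_x = 0: no horizontal applied forces, so C_x = 0.

C_x = 0, C_y = 6.639 kN, D_y = 8.361 kN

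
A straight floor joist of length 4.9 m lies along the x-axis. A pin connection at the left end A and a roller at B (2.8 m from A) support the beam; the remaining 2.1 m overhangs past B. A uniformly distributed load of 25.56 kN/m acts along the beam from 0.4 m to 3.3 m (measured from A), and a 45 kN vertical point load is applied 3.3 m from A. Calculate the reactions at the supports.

A_x = 0, A_y = 17.11 kN, B_y = 102.0 kN

Resultant of the distributed load: 25.56 × 2.9 = 74.124 kN at 1.85 m from A.
Moments about A: B_y·2.8 − (25.56·2.9)·1.85 − 45·3.3 = 0 → B_y = 285.6294/2.8 = 102.01 ≈ 102.0 kN.
ΣF_y = 0: A_y + 102.01 − 25.56·2.9 − 45 = 0 → A_y = 17.11 kN.
ΣF_x = 0: no horizontal applied forces, so A_x = 0.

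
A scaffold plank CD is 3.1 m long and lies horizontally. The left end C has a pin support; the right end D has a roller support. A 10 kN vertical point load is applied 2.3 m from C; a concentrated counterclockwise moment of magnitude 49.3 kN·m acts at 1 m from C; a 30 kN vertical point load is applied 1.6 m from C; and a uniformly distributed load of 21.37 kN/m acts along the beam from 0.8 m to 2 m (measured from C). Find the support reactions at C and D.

C_x = 0, C_y = 47.06 kN, D_y = 18.58 kN

Resultant of the distributed load: 21.37 × 1.2 = 25.644 kN at 1.4 m from C.
Moments about C: D_y·3.1 − 10·2.3 + 49.3 − 30·1.6 − (21.37·1.2)·1.4 = 0 → D_y = 57.6016/3.1 = 18.5812 ≈ 18.58 kN.
ΣF_y = 0: C_y + 18.5812 − 10 − 30 − 21.37·1.2 = 0 → C_y = 47.06 kN.
ΣF_x = 0: no horizontal applied forces, so C_x = 0.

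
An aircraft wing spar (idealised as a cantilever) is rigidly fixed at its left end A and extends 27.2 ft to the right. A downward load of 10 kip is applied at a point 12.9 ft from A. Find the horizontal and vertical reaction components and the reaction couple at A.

ΣF_x = 0: A_x = 0.
ΣF_y = 0: A_y − 10 = 0 → A_y = 10.00 kip.
ΣM about A: M_A − 10·12.9 = 0 → M_A = 129.0 kip·ft.

A_x = 0, A_y = 10.00 kip, M_A = 129.0 kip·ft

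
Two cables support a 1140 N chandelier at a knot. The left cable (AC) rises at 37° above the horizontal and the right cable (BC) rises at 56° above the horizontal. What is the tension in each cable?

ΣF_x = 0: −T_AC·cos37° + T_BC·cos56° = 0 → T_BC = 1.42819·T_AC.
ΣF_y = 0: T_AC·sin37° + T_BC·sin56° = 1140.
Substitute: T_AC·(0.601815 + 1.42819·0.829038) = 1140 → T_AC = 638.355 ≈ 638.4 N.
Then T_BC = 1.42819 × 638.355 = 911.7 N.

T_AC = 638.4 N, T_BC = 911.7 N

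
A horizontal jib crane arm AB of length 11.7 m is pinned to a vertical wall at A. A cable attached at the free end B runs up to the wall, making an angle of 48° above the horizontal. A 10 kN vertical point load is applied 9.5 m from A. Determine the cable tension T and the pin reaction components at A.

ΣM about A: T·sin48°·11.7 − 10·9.5 = 0 → T = 95/(11.7·0.743145) = 10.9261 ≈ 10.93 kN.
ΣF_x = 0: A_x − T·cos48° = 0 → A_x = 10.9261 × 0.669131 = 7.311 kN.
ΣF_y = 0: A_y + T·sin48° − 10 = 0 → A_y = 10 − 10.9261 × 0.743145 = 1.880 kN.

T = 10.93 kN, A_x = 7.311 kN, A_y = 1.880 kN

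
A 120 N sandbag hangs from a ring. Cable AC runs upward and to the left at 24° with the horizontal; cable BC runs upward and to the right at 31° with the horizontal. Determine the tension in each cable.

ΣF_x = 0: −T_AC·cos24° + T_BC·cos31° = 0 → T_BC = 1.06577·T_AC.
ΣF_y = 0: T_AC·sin24° + T_BC·sin31° = 120.
Substitute: T_AC·(0.406737 + 1.06577·0.515038) = 120 → T_AC = 125.569 ≈ 125.6 N.
Then T_BC = 1.06577 × 125.569 = 133.8 N.

T_AC = 125.6 N, T_BC = 133.8 N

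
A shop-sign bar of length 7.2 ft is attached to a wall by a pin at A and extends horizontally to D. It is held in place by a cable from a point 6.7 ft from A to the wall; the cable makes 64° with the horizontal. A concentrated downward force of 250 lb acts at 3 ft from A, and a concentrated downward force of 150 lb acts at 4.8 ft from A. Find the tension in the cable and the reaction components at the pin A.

ΣM about A: T·sin64°·6.7 − 250·3 − 150·4.8 = 0 → T = 1470/(6.7·0.898794) = 244.108 ≈ 244.1 lb.
ΣF_x = 0: A_x − T·cos64° = 0 → A_x = 244.108 × 0.438371 = 107.0 lb.
ΣF_y = 0: A_y + T·sin64° − 250 − 150 = 0 → A_y = 400 − 244.108 × 0.898794 = 180.6 lb.

T = 244.1 lb, A_x = 107.0 lb, A_y = 180.6 lb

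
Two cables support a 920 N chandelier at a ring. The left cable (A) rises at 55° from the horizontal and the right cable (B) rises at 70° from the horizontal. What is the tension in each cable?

T_A = 384.1 N, T_B = 644.2 N

ΣF_x = 0: −T_A·cos55° + T_B·cos70° = 0 → T_B = 1.67703·T_A.
ΣF_y = 0: T_A·sin55° + T_B·sin70° = 920.
Substitute: T_A·(0.819152 + 1.67703·0.939693) = 920 → T_A = 384.126 ≈ 384.1 N.
Then T_B = 1.67703 × 384.126 = 644.2 N.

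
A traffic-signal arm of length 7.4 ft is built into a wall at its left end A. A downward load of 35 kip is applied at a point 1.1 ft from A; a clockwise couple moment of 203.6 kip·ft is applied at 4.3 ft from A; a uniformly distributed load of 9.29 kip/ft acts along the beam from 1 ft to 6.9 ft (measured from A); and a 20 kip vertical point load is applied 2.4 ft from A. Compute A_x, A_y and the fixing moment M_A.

Resultant of the distributed load: 9.29 × 5.9 = 54.811 kip at 3.95 ft from A.
ΣF_x = 0: A_x = 0.
ΣF_y = 0: A_y − 35 − 9.29·5.9 − 20 = 0 → A_y = 109.8 kip.
ΣM about A: M_A − 35·1.1 − 203.6 − (9.29·5.9)·3.95 − 20·2.4 = 0 → M_A = 506.6 kip·ft.

A_x = 0, A_y = 109.8 kip, M_A = 506.6 kip·ft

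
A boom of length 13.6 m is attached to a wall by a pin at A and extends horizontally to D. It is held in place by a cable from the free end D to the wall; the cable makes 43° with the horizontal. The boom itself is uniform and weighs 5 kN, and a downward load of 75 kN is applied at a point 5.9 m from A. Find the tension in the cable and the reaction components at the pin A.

T = 51.37 kN, A_x = 37.57 kN, A_y = 44.96 kN

ΣM about A: T·sin43°·13.6 − 5·6.8 − 75·5.9 = 0 → T = 476.5/(13.6·0.681998) = 51.3737 ≈ 51.37 kN.
ΣF_x = 0: A_x − T·cos43° = 0 → A_x = 51.3737 × 0.731354 = 37.57 kN.
ΣF_y = 0: A_y + T·sin43° − 5 − 75 = 0 → A_y = 80 − 51.3737 × 0.681998 = 44.96 kN.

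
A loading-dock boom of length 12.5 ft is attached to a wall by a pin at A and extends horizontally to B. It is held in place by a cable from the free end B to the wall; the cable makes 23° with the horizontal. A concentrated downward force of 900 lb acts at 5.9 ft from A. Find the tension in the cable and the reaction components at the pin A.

ΣM about A: T·sin23°·12.5 − 900·5.9 = 0 → T = 5310/(12.5·0.390731) = 1087.19 ≈ 1087 lb.
ΣF_x = 0: A_x − T·cos23° = 0 → A_x = 1087.19 × 0.920505 = 1001 lb.
ΣF_y = 0: A_y + T·sin23° − 900 = 0 → A_y = 900 − 1087.19 × 0.390731 = 475.2 lb.

T = 1087 lb, A_x = 1001 lb, A_y = 475.2 lb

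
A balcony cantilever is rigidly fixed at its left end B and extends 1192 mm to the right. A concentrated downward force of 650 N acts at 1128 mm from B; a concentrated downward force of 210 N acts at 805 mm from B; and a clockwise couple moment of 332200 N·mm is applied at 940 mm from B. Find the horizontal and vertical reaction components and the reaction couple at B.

B_x = 0, B_y = 860.0 N, M_B = 1234000 N·mm

ΣF_x = 0: B_x = 0.
ΣF_y = 0: B_y − 650 − 210 = 0 → B_y = 860.0 N.
ΣM about B: M_B − 650·1128 − 210·805 − 332200 = 0 → M_B = 1234000 N·mm.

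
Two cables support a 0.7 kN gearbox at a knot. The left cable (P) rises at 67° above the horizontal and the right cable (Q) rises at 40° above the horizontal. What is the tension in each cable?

ΣF_x = 0: −T_P·cos67° + T_Q·cos40° = 0 → T_Q = 0.510063·T_P.
ΣF_y = 0: T_P·sin67° + T_Q·sin40° = 0.7.
Substitute: T_P·(0.920505 + 0.510063·0.642788) = 0.7 → T_P = 0.560732 ≈ 0.5607 kN.
Then T_Q = 0.510063 × 0.560732 = 0.2860 kN.

T_P = 0.5607 kN, T_Q = 0.2860 kN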